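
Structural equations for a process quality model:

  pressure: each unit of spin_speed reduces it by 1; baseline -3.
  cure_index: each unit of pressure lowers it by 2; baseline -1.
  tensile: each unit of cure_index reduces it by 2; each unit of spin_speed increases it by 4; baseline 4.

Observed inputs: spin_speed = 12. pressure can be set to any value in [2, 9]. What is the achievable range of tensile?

Intervening on pressure fixes its value directly, overriding its dependence on spin_speed.
Substituting into the tensile equation gives tensile = 4*pressure + 54.
Linear in pressure, so extremes are at the endpoints: pressure = 2 gives tensile = 62; pressure = 9 gives tensile = 90.

62 to 90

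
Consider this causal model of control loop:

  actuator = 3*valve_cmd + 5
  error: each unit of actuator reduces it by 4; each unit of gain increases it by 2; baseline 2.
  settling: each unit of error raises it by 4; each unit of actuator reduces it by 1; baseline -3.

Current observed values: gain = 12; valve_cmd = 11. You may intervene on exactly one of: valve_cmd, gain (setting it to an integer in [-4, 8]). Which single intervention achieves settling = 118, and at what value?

Intervening on valve_cmd: with other inputs at their observed values, settling = -51*valve_cmd + 16. Solving for 118 gives valve_cmd = -2, within [-4, 8].
Intervening on gain: settling = 8*gain - 641. Reaching 118 requires gain = 759/8, not an integer.

set valve_cmd = -2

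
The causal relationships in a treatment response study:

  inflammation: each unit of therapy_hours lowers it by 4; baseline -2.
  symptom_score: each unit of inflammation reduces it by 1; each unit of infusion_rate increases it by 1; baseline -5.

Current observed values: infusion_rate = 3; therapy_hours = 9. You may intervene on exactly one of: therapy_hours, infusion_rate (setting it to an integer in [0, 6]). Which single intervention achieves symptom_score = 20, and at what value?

Intervening on therapy_hours: with other inputs at their observed values, symptom_score = 4*therapy_hours. Solving for 20 gives therapy_hours = 5, within [0, 6].
Intervening on infusion_rate: symptom_score = infusion_rate + 33. Reaching 20 requires infusion_rate = -13, outside [0, 6].

set therapy_hours = 5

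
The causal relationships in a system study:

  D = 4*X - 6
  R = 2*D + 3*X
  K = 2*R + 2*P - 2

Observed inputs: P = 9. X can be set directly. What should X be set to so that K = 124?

X = 6

Substituting into the R equation gives R = 11*X - 12.
Substituting into the K equation gives K = 22*X - 8.
Solve 22*X - 8 = 124: X = (124 + 8) / 22 = 6.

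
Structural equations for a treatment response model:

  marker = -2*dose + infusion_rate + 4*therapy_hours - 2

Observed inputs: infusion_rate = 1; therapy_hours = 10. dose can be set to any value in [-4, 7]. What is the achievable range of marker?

25 to 47

Substituting into the marker equation gives marker = -2*dose + 39.
Linear in dose, so extremes are at the endpoints: dose = -4 gives marker = 47; dose = 7 gives marker = 25.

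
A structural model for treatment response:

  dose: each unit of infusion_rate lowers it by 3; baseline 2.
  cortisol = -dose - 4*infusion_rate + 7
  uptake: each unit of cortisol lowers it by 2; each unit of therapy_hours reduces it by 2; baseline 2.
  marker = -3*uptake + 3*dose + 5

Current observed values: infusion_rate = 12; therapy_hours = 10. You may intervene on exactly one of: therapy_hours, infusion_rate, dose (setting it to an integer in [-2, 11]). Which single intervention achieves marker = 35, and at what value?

Intervening on therapy_hours: marker = 6*therapy_hours - 145. Reaching 35 requires therapy_hours = 30, outside [-2, 11].
Intervening on infusion_rate: with other inputs at their observed values, marker = -15*infusion_rate + 95. Solving for 35 gives infusion_rate = 4, within [-2, 11].
Intervening on dose: marker = -3*dose - 187. Reaching 35 requires dose = -74, outside [-2, 11].

set infusion_rate = 4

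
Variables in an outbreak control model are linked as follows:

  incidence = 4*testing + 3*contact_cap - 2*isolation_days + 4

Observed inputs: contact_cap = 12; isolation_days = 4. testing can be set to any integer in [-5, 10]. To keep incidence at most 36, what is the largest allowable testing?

Substituting into the incidence equation gives incidence = 4*testing + 32.
Require 4*testing + 32 ≤ 36, so testing ≤ 1.
The largest integer in [-5, 10] satisfying this is 1.

testing = 1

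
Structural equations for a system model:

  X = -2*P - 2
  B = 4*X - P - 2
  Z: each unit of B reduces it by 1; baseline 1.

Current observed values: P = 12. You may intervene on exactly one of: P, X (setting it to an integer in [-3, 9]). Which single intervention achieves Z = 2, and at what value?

Intervening on P: with other inputs at their observed values, Z = 9*P + 11. Solving for 2 gives P = -1, within [-3, 9].
Intervening on X: Z = -4*X + 15. Reaching 2 requires X = 13/4, not an integer.

set P = -1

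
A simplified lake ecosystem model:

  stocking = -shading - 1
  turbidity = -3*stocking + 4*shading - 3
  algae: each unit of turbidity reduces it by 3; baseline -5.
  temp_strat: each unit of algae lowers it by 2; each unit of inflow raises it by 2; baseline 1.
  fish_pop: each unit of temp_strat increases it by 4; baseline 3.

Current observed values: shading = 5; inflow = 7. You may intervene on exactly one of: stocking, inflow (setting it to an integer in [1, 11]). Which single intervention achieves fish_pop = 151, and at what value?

set stocking = 5

Intervening on stocking: with other inputs at their observed values, fish_pop = -72*stocking + 511. Solving for 151 gives stocking = 5, within [1, 11].
Intervening on inflow: fish_pop = 8*inflow + 887. Reaching 151 requires inflow = -92, outside [1, 11].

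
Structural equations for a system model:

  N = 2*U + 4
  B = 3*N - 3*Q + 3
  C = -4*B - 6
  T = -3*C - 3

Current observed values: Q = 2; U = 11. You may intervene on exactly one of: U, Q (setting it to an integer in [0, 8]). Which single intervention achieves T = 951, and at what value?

Intervening on U: T = 72*U + 123. Reaching 951 requires U = 23/2, not an integer.
Intervening on Q: with other inputs at their observed values, T = -36*Q + 987. Solving for 951 gives Q = 1, within [0, 8].

set Q = 1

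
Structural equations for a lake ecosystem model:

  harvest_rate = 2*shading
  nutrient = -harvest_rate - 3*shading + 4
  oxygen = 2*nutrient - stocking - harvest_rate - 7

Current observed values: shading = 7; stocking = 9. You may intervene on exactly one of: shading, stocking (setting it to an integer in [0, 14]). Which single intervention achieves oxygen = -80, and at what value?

Intervening on shading: with other inputs at their observed values, oxygen = -12*shading - 8. Solving for -80 gives shading = 6, within [0, 14].
Intervening on stocking: oxygen = -stocking - 83. Reaching -80 requires stocking = -3, outside [0, 14].

set shading = 6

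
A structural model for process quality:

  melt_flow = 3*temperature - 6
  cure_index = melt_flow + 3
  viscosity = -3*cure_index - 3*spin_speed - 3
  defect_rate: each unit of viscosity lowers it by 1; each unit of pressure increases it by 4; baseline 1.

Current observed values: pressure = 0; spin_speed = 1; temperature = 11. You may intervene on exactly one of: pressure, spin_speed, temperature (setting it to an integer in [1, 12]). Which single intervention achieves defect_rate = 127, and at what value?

Intervening on pressure: defect_rate = 4*pressure + 97. Reaching 127 requires pressure = 15/2, not an integer.
Intervening on spin_speed: with other inputs at their observed values, defect_rate = 3*spin_speed + 94. Solving for 127 gives spin_speed = 11, within [1, 12].
Intervening on temperature: defect_rate = 9*temperature - 2. Reaching 127 requires temperature = 43/3, not an integer.

set spin_speed = 11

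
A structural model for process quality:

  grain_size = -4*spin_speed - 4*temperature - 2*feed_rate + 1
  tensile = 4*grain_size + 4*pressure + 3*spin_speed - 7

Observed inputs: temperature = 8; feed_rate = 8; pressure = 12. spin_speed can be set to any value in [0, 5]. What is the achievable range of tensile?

-212 to -147

Substituting into the grain_size equation gives grain_size = -4*spin_speed - 47.
tensile becomes -13*spin_speed - 147.
Linear in spin_speed, so extremes are at the endpoints: spin_speed = 0 gives tensile = -147; spin_speed = 5 gives tensile = -212.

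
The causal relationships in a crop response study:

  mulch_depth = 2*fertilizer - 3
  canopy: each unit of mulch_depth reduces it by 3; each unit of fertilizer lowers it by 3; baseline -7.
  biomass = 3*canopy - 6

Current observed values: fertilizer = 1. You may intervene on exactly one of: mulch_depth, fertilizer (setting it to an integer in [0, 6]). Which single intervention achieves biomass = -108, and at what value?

Intervening on mulch_depth: biomass = -9*mulch_depth - 36. Reaching -108 requires mulch_depth = 8, outside [0, 6].
Intervening on fertilizer: with other inputs at their observed values, biomass = -27*fertilizer. Solving for -108 gives fertilizer = 4, within [0, 6].

set fertilizer = 4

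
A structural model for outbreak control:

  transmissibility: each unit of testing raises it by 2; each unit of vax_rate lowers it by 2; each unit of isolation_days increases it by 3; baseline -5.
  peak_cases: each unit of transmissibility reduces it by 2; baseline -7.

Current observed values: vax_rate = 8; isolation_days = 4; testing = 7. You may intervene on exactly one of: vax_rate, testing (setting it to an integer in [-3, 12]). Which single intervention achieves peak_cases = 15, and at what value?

set testing = -1

Intervening on vax_rate: peak_cases = 4*vax_rate - 49. Reaching 15 requires vax_rate = 16, outside [-3, 12].
Intervening on testing: with other inputs at their observed values, peak_cases = -4*testing + 11. Solving for 15 gives testing = -1, within [-3, 12].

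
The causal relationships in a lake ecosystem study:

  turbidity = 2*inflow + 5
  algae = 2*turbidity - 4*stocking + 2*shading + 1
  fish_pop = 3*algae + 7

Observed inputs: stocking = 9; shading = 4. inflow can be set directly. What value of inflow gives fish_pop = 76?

inflow = 10

Substituting into the algae equation gives algae = 4*inflow - 17.
fish_pop becomes 12*inflow - 44.
Solve 12*inflow - 44 = 76: inflow = (76 + 44) / 12 = 10.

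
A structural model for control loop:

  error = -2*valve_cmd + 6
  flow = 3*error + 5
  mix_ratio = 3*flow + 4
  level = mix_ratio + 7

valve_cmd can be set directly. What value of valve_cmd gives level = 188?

valve_cmd = -6

Substituting into the flow equation gives flow = -6*valve_cmd + 23.
This gives mix_ratio = -18*valve_cmd + 73.
level becomes -18*valve_cmd + 80.
Solve -18*valve_cmd + 80 = 188: valve_cmd = (188 - 80) / -18 = -6.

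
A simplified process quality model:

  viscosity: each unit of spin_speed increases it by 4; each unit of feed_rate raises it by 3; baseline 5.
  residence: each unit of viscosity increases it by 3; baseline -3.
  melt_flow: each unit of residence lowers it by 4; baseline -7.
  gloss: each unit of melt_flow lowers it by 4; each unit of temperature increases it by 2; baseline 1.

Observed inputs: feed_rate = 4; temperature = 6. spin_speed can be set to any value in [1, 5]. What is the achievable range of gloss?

Substituting into the viscosity equation gives viscosity = 4*spin_speed + 17.
Substituting into the residence equation gives residence = 12*spin_speed + 48.
Substituting into the melt_flow equation gives melt_flow = -48*spin_speed - 199.
Substituting into the gloss equation gives gloss = 192*spin_speed + 809.
Linear in spin_speed, so extremes are at the endpoints: spin_speed = 1 gives gloss = 1001; spin_speed = 5 gives gloss = 1769.

1001 to 1769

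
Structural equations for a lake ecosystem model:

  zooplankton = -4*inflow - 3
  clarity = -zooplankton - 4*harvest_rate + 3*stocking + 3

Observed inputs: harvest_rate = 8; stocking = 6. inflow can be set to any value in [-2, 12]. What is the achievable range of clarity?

-16 to 40

Substituting into the clarity equation gives clarity = 4*inflow - 8.
Linear in inflow, so extremes are at the endpoints: inflow = -2 gives clarity = -16; inflow = 12 gives clarity = 40.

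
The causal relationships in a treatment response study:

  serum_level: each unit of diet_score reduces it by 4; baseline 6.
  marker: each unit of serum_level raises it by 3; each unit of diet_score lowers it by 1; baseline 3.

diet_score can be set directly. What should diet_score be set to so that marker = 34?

Substituting into the marker equation gives marker = -13*diet_score + 21.
Solve -13*diet_score + 21 = 34: diet_score = (34 - 21) / -13 = -1.

diet_score = -1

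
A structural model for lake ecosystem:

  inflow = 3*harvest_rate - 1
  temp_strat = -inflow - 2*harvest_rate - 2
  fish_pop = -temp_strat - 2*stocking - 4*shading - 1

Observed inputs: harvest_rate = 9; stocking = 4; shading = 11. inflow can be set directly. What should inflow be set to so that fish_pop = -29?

inflow = 4

Intervening on inflow fixes its value directly, overriding its dependence on harvest_rate.
Substituting into the temp_strat equation gives temp_strat = -inflow - 20.
fish_pop becomes inflow - 33.
Solve inflow - 33 = -29: inflow = (-29 + 33) / 1 = 4.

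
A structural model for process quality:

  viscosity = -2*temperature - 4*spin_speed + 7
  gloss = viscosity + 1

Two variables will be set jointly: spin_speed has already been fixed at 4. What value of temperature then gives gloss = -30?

temperature = 11

With spin_speed held at 4:
Substituting into the viscosity equation gives viscosity = -2*temperature - 9.
This gives gloss = -2*temperature - 8.
Solve -2*temperature - 8 = -30: temperature = (-30 + 8) / -2 = 11.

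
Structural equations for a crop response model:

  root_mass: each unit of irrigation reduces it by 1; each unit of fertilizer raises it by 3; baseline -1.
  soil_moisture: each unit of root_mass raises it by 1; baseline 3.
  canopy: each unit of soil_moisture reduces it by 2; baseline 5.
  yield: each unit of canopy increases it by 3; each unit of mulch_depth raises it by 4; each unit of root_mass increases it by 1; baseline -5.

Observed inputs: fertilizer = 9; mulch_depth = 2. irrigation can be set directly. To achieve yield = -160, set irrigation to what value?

irrigation = -6

Substituting into the root_mass equation gives root_mass = -irrigation + 26.
Substituting into the soil_moisture equation gives soil_moisture = -irrigation + 29.
Substituting into the canopy equation gives canopy = 2*irrigation - 53.
So yield = 5*irrigation - 130.
Solve 5*irrigation - 130 = -160: irrigation = (-160 + 130) / 5 = -6.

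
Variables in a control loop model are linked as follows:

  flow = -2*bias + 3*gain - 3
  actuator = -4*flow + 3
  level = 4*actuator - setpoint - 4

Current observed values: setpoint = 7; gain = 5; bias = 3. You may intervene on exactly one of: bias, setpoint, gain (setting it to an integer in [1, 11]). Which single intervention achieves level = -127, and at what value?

set bias = 2

Intervening on bias: with other inputs at their observed values, level = 32*bias - 191. Solving for -127 gives bias = 2, within [1, 11].
Intervening on setpoint: level = -setpoint - 88. Reaching -127 requires setpoint = 39, outside [1, 11].
Intervening on gain: level = -48*gain + 145. Reaching -127 requires gain = 17/3, not an integer.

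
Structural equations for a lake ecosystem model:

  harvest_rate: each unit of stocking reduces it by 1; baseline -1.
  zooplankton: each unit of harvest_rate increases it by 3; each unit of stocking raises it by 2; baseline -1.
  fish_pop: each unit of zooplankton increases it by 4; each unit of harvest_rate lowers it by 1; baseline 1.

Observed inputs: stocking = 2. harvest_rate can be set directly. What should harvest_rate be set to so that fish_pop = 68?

Intervening on harvest_rate fixes its value directly, overriding its dependence on stocking.
Substituting into the zooplankton equation gives zooplankton = 3*harvest_rate + 3.
fish_pop becomes 11*harvest_rate + 13.
Solve 11*harvest_rate + 13 = 68: harvest_rate = (68 - 13) / 11 = 5.

harvest_rate = 5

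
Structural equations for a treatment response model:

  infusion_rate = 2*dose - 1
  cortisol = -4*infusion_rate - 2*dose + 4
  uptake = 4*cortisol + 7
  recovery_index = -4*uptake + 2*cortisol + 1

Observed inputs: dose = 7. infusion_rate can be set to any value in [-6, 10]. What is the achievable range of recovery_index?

-223 to 673

Intervening on infusion_rate fixes its value directly, overriding its dependence on dose.
Substituting into the cortisol equation gives cortisol = -4*infusion_rate - 10.
Substituting into the uptake equation gives uptake = -16*infusion_rate - 33.
recovery_index becomes 56*infusion_rate + 113.
Linear in infusion_rate, so extremes are at the endpoints: infusion_rate = -6 gives recovery_index = -223; infusion_rate = 10 gives recovery_index = 673.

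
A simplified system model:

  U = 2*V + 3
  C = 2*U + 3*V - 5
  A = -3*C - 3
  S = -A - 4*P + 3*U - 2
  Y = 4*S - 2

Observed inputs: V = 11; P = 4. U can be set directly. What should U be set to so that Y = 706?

U = 12

Intervening on U fixes its value directly, overriding its dependence on V.
Substituting into the C equation gives C = 2*U + 28.
Substituting into the A equation gives A = -6*U - 87.
So S = 9*U + 69.
Substituting into the Y equation gives Y = 36*U + 274.
Solve 36*U + 274 = 706: U = (706 - 274) / 36 = 12.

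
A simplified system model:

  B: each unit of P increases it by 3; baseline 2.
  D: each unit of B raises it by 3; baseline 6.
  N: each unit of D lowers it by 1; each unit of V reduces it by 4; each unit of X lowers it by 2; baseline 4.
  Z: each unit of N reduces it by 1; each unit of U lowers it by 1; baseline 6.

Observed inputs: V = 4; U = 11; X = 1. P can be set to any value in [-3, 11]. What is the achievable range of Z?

-6 to 120

Substituting into the D equation gives D = 9*P + 12.
This gives N = -9*P - 26.
Z becomes 9*P + 21.
Linear in P, so extremes are at the endpoints: P = -3 gives Z = -6; P = 11 gives Z = 120.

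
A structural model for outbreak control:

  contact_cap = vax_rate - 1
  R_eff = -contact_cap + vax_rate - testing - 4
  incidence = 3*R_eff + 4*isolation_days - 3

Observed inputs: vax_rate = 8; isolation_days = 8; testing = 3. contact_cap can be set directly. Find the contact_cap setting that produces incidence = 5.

contact_cap = 9

Intervening on contact_cap fixes its value directly, overriding its dependence on vax_rate.
Substituting into the R_eff equation gives R_eff = -contact_cap + 1.
So incidence = -3*contact_cap + 32.
Solve -3*contact_cap + 32 = 5: contact_cap = (5 - 32) / -3 = 9.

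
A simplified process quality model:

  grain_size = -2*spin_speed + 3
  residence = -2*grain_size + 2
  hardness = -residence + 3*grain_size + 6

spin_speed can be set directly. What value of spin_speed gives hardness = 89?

Substituting into the residence equation gives residence = 4*spin_speed - 4.
hardness becomes -10*spin_speed + 19.
Solve -10*spin_speed + 19 = 89: spin_speed = (89 - 19) / -10 = -7.

spin_speed = -7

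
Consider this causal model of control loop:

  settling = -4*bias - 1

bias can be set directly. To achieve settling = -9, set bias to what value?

Solve -4*bias - 1 = -9: bias = (-9 + 1) / -4 = 2.

bias = 2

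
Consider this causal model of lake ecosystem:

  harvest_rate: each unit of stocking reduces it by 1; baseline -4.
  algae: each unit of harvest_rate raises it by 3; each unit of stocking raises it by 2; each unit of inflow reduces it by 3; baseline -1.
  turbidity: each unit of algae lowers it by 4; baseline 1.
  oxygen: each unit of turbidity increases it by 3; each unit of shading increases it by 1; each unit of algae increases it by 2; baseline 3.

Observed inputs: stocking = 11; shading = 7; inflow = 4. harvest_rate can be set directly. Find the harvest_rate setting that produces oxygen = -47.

harvest_rate = -1

Intervening on harvest_rate fixes its value directly, overriding its dependence on stocking.
Substituting into the algae equation gives algae = 3*harvest_rate + 9.
This gives turbidity = -12*harvest_rate - 35.
This gives oxygen = -30*harvest_rate - 77.
Solve -30*harvest_rate - 77 = -47: harvest_rate = (-47 + 77) / -30 = -1.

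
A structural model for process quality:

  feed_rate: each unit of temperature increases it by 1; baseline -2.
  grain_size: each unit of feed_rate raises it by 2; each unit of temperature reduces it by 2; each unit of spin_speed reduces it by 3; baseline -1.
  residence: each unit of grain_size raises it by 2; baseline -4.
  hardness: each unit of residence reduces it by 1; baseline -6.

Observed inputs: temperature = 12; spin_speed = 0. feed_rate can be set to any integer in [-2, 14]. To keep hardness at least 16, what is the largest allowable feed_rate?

Intervening on feed_rate fixes its value directly, overriding its dependence on temperature.
Substituting into the grain_size equation gives grain_size = 2*feed_rate - 25.
Substituting into the residence equation gives residence = 4*feed_rate - 54.
So hardness = -4*feed_rate + 48.
Require -4*feed_rate + 48 ≥ 16, so feed_rate ≤ 8.
The largest integer in [-2, 14] satisfying this is 8.

feed_rate = 8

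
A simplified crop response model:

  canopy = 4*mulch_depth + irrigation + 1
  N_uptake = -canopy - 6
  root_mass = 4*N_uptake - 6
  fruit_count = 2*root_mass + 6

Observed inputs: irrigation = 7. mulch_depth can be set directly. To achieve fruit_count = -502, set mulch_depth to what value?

mulch_depth = 12

Substituting into the canopy equation gives canopy = 4*mulch_depth + 8.
This gives N_uptake = -4*mulch_depth - 14.
This gives root_mass = -16*mulch_depth - 62.
This gives fruit_count = -32*mulch_depth - 118.
Solve -32*mulch_depth - 118 = -502: mulch_depth = (-502 + 118) / -32 = 12.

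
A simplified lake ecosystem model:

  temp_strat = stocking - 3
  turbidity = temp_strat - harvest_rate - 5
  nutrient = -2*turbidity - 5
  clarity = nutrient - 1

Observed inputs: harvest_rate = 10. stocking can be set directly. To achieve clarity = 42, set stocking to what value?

stocking = -6

Substituting into the turbidity equation gives turbidity = stocking - 18.
Substituting into the nutrient equation gives nutrient = -2*stocking + 31.
This gives clarity = -2*stocking + 30.
Solve -2*stocking + 30 = 42: stocking = (42 - 30) / -2 = -6.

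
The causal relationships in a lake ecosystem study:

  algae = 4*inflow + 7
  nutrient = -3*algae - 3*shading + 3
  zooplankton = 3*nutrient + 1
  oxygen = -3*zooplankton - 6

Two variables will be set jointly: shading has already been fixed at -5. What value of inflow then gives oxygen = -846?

inflow = -8

With shading held at -5:
Substituting into the nutrient equation gives nutrient = -12*inflow - 3.
This gives zooplankton = -36*inflow - 8.
Substituting into the oxygen equation gives oxygen = 108*inflow + 18.
Solve 108*inflow + 18 = -846: inflow = (-846 - 18) / 108 = -8.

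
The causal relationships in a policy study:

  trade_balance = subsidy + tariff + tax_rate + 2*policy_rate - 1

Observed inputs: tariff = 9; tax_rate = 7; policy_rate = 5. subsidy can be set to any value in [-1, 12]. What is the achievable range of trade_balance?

Substituting into the trade_balance equation gives trade_balance = subsidy + 25.
Linear in subsidy, so extremes are at the endpoints: subsidy = -1 gives trade_balance = 24; subsidy = 12 gives trade_balance = 37.

24 to 37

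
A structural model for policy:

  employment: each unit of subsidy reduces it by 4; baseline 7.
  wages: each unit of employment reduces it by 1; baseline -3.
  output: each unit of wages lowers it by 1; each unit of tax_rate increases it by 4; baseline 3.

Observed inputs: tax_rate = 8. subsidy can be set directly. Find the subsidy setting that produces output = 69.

subsidy = -6

Substituting into the wages equation gives wages = 4*subsidy - 10.
Substituting into the output equation gives output = -4*subsidy + 45.
Solve -4*subsidy + 45 = 69: subsidy = (69 - 45) / -4 = -6.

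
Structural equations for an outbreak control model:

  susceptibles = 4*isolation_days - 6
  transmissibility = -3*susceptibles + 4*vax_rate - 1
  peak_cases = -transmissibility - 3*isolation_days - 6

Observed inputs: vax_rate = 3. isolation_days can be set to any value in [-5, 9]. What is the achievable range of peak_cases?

Substituting into the transmissibility equation gives transmissibility = -12*isolation_days + 29.
So peak_cases = 9*isolation_days - 35.
Linear in isolation_days, so extremes are at the endpoints: isolation_days = -5 gives peak_cases = -80; isolation_days = 9 gives peak_cases = 46.

-80 to 46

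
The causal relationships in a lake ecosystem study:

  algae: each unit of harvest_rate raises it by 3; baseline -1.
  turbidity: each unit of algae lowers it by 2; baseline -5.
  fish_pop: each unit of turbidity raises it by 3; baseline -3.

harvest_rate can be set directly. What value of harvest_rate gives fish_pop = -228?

Substituting into the turbidity equation gives turbidity = -6*harvest_rate - 3.
This gives fish_pop = -18*harvest_rate - 12.
Solve -18*harvest_rate - 12 = -228: harvest_rate = (-228 + 12) / -18 = 12.

harvest_rate = 12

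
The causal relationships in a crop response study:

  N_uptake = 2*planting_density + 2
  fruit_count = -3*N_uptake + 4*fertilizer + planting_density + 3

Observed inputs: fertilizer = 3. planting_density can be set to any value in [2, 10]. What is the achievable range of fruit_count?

-41 to -1

Substituting into the fruit_count equation gives fruit_count = -5*planting_density + 9.
Linear in planting_density, so extremes are at the endpoints: planting_density = 2 gives fruit_count = -1; planting_density = 10 gives fruit_count = -41.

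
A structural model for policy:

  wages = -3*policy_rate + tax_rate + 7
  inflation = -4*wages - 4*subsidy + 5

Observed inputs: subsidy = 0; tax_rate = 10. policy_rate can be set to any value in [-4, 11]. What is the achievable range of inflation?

-111 to 69

Substituting into the wages equation gives wages = -3*policy_rate + 17.
Substituting into the inflation equation gives inflation = 12*policy_rate - 63.
Linear in policy_rate, so extremes are at the endpoints: policy_rate = -4 gives inflation = -111; policy_rate = 11 gives inflation = 69.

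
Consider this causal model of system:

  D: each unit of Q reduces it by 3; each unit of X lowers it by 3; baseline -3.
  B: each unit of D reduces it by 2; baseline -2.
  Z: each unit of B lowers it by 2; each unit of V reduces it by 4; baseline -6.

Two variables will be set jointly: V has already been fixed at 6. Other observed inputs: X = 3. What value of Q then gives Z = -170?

Q = 8

With V held at 6:
Substituting into the D equation gives D = -3*Q - 12.
This gives B = 6*Q + 22.
Z becomes -12*Q - 74.
Solve -12*Q - 74 = -170: Q = (-170 + 74) / -12 = 8.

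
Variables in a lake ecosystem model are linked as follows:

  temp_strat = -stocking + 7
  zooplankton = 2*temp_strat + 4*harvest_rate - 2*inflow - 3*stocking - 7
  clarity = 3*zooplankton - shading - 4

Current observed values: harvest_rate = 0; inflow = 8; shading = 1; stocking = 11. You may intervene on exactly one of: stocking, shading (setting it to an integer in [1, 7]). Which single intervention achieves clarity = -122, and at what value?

Intervening on stocking: with other inputs at their observed values, clarity = -15*stocking - 32. Solving for -122 gives stocking = 6, within [1, 7].
Intervening on shading: clarity = -shading - 196. Reaching -122 requires shading = -74, outside [1, 7].

set stocking = 6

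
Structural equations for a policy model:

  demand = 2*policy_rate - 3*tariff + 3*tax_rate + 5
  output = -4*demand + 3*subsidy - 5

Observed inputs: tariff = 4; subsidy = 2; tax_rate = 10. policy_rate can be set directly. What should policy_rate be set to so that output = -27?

Substituting into the demand equation gives demand = 2*policy_rate + 23.
So output = -8*policy_rate - 91.
Solve -8*policy_rate - 91 = -27: policy_rate = (-27 + 91) / -8 = -8.

policy_rate = -8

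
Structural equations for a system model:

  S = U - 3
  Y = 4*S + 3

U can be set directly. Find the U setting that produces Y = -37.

Substituting into the Y equation gives Y = 4*U - 9.
Solve 4*U - 9 = -37: U = (-37 + 9) / 4 = -7.

U = -7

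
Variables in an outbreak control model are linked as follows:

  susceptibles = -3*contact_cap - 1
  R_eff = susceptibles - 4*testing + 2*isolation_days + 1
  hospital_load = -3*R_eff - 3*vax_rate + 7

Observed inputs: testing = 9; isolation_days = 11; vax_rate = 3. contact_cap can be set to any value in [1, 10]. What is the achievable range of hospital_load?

Substituting into the R_eff equation gives R_eff = -3*contact_cap - 14.
hospital_load becomes 9*contact_cap + 40.
Linear in contact_cap, so extremes are at the endpoints: contact_cap = 1 gives hospital_load = 49; contact_cap = 10 gives hospital_load = 130.

49 to 130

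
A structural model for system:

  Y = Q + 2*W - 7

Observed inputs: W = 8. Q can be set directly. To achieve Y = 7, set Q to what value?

Q = -2

Substituting into the Y equation gives Y = Q + 9.
Solve Q + 9 = 7: Q = (7 - 9) / 1 = -2.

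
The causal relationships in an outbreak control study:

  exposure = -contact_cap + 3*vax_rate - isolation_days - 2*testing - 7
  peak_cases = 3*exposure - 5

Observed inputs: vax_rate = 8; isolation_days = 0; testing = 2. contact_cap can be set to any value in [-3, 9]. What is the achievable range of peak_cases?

7 to 43

Substituting into the exposure equation gives exposure = -contact_cap + 13.
peak_cases becomes -3*contact_cap + 34.
Linear in contact_cap, so extremes are at the endpoints: contact_cap = -3 gives peak_cases = 43; contact_cap = 9 gives peak_cases = 7.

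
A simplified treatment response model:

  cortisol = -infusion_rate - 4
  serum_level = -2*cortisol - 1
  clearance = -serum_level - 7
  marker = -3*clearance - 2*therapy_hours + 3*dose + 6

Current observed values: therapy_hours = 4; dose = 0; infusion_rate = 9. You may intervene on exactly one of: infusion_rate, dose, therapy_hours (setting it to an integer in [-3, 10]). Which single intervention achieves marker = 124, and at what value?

Intervening on infusion_rate: marker = 6*infusion_rate + 40. Reaching 124 requires infusion_rate = 14, outside [-3, 10].
Intervening on dose: with other inputs at their observed values, marker = 3*dose + 94. Solving for 124 gives dose = 10, within [-3, 10].
Intervening on therapy_hours: marker = -2*therapy_hours + 102. Reaching 124 requires therapy_hours = -11, outside [-3, 10].

set dose = 10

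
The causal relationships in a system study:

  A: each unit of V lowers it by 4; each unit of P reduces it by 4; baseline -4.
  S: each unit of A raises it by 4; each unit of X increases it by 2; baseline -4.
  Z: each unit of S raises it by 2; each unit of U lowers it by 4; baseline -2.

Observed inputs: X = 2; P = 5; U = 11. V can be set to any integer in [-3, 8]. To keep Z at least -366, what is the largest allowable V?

Substituting into the A equation gives A = -4*V - 24.
This gives S = -16*V - 96.
So Z = -32*V - 238.
Require -32*V - 238 ≥ -366, so V ≤ 4.
The largest integer in [-3, 8] satisfying this is 4.

V = 4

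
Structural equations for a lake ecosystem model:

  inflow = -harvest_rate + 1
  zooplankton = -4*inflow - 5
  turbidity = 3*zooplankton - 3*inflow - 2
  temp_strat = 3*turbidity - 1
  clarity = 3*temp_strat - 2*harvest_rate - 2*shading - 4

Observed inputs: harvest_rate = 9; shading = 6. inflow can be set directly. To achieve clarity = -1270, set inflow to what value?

inflow = 8

Intervening on inflow fixes its value directly, overriding its dependence on harvest_rate.
Substituting into the turbidity equation gives turbidity = -15*inflow - 17.
So temp_strat = -45*inflow - 52.
clarity becomes -135*inflow - 190.
Solve -135*inflow - 190 = -1270: inflow = (-1270 + 190) / -135 = 8.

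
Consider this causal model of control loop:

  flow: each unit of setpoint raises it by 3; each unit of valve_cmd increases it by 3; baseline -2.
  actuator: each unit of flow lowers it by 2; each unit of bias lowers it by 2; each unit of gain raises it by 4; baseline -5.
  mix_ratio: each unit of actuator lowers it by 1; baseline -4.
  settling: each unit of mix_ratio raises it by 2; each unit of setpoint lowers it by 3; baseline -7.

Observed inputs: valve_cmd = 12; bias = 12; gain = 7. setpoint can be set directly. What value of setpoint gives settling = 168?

Substituting into the flow equation gives flow = 3*setpoint + 34.
Substituting into the actuator equation gives actuator = -6*setpoint - 69.
So mix_ratio = 6*setpoint + 65.
Substituting into the settling equation gives settling = 9*setpoint + 123.
Solve 9*setpoint + 123 = 168: setpoint = (168 - 123) / 9 = 5.

setpoint = 5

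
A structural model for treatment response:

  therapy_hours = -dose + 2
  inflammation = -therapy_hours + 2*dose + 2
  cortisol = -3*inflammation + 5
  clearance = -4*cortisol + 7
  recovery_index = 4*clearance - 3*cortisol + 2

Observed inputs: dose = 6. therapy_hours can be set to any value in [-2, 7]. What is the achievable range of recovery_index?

Intervening on therapy_hours fixes its value directly, overriding its dependence on dose.
Substituting into the inflammation equation gives inflammation = -therapy_hours + 14.
So cortisol = 3*therapy_hours - 37.
clearance becomes -12*therapy_hours + 155.
Substituting into the recovery_index equation gives recovery_index = -57*therapy_hours + 733.
Linear in therapy_hours, so extremes are at the endpoints: therapy_hours = -2 gives recovery_index = 847; therapy_hours = 7 gives recovery_index = 334.

334 to 847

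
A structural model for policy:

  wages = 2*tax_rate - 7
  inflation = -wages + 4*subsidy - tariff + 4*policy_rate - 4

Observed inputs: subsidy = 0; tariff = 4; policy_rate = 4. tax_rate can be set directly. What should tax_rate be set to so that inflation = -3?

tax_rate = 9

Substituting into the inflation equation gives inflation = -2*tax_rate + 15.
Solve -2*tax_rate + 15 = -3: tax_rate = (-3 - 15) / -2 = 9.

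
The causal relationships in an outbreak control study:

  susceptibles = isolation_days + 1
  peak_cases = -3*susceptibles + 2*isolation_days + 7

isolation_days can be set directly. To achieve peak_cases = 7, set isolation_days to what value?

Substituting into the peak_cases equation gives peak_cases = -isolation_days + 4.
Solve -isolation_days + 4 = 7: isolation_days = (7 - 4) / -1 = -3.

isolation_days = -3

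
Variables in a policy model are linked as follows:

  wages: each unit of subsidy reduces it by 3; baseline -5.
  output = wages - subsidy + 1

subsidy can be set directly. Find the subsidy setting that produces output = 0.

subsidy = -1

Substituting into the output equation gives output = -4*subsidy - 4.
Solve -4*subsidy - 4 = 0: subsidy = (0 + 4) / -4 = -1.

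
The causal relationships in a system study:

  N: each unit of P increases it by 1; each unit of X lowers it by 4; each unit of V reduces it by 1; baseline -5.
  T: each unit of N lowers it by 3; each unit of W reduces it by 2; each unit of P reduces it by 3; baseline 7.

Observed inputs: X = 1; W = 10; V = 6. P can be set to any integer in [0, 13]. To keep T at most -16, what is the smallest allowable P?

P = 8

Substituting into the N equation gives N = P - 15.
Substituting into the T equation gives T = -6*P + 32.
Require -6*P + 32 ≤ -16, so P ≥ 8.
The smallest integer in [0, 13] satisfying this is 8.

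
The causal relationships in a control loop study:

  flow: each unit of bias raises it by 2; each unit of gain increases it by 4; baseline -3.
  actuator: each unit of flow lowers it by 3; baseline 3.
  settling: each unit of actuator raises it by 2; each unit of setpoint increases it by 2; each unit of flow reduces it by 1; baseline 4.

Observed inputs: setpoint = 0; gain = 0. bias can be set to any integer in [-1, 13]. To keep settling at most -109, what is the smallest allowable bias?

Substituting into the flow equation gives flow = 2*bias - 3.
Substituting into the actuator equation gives actuator = -6*bias + 12.
Substituting into the settling equation gives settling = -14*bias + 31.
Require -14*bias + 31 ≤ -109, so bias ≥ 10.
The smallest integer in [-1, 13] satisfying this is 10.

bias = 10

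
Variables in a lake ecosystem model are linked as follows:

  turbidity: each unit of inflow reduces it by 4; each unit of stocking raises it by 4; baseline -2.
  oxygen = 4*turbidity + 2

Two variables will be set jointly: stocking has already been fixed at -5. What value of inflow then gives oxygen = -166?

With stocking held at -5:
Substituting into the turbidity equation gives turbidity = -4*inflow - 22.
oxygen becomes -16*inflow - 86.
Solve -16*inflow - 86 = -166: inflow = (-166 + 86) / -16 = 5.

inflow = 5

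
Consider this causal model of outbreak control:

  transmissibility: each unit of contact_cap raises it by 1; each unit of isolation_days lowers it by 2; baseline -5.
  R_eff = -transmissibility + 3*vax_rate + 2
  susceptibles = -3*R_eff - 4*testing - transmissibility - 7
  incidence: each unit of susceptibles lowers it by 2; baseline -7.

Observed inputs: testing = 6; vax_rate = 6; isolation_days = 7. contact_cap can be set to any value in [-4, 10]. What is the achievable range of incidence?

211 to 267

Substituting into the transmissibility equation gives transmissibility = contact_cap - 19.
Substituting into the R_eff equation gives R_eff = -contact_cap + 39.
Substituting into the susceptibles equation gives susceptibles = 2*contact_cap - 129.
incidence becomes -4*contact_cap + 251.
Linear in contact_cap, so extremes are at the endpoints: contact_cap = -4 gives incidence = 267; contact_cap = 10 gives incidence = 211.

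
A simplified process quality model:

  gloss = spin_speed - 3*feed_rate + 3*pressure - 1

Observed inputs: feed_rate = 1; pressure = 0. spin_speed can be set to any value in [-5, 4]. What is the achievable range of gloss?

Substituting into the gloss equation gives gloss = spin_speed - 4.
Linear in spin_speed, so extremes are at the endpoints: spin_speed = -5 gives gloss = -9; spin_speed = 4 gives gloss = 0.

-9 to 0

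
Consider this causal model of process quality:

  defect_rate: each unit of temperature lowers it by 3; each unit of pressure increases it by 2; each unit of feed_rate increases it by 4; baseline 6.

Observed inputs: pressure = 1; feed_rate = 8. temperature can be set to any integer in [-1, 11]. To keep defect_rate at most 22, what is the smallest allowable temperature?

temperature = 6

Substituting into the defect_rate equation gives defect_rate = -3*temperature + 40.
Require -3*temperature + 40 ≤ 22, so temperature ≥ 6.
The smallest integer in [-1, 11] satisfying this is 6.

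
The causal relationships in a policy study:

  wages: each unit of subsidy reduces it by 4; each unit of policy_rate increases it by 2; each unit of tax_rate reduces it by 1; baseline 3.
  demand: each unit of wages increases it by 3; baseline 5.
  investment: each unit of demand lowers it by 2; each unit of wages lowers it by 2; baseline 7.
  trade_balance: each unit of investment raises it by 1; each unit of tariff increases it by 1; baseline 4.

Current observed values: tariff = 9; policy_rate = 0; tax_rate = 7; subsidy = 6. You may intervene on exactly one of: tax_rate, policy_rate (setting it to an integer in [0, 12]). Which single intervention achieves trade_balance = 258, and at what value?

set tax_rate = 10

Intervening on tax_rate: with other inputs at their observed values, trade_balance = 8*tax_rate + 178. Solving for 258 gives tax_rate = 10, within [0, 12].
Intervening on policy_rate: trade_balance = -16*policy_rate + 234. Reaching 258 requires policy_rate = -3/2, not an integer.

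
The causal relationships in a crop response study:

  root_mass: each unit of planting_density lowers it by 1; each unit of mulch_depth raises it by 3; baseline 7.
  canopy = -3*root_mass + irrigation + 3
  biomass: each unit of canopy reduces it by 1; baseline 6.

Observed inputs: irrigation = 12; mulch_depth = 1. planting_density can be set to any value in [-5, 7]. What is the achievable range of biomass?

0 to 36

Substituting into the root_mass equation gives root_mass = -planting_density + 10.
canopy becomes 3*planting_density - 15.
So biomass = -3*planting_density + 21.
Linear in planting_density, so extremes are at the endpoints: planting_density = -5 gives biomass = 36; planting_density = 7 gives biomass = 0.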